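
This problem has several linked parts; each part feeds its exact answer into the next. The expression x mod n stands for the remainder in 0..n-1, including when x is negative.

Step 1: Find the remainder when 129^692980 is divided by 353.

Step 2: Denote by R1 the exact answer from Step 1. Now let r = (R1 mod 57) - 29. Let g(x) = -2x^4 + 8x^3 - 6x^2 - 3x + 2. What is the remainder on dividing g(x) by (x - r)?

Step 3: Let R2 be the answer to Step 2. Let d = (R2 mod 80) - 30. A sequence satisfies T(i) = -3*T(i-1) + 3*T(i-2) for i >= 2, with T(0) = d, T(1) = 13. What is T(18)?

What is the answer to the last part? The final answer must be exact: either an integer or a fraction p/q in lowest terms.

124692513588

Step 1: squarings mod 353: 129^1=129, 129^2=50, 129^4=29, 129^8=135, 129^16=222, 129^32=217, 129^64=140, 129^128=185, 129^256=337, 129^512=256, 129^1024=231, 129^2048=58, 129^4096=187, 129^8192=22, 129^16384=131, 129^32768=217, 129^65536=140, 129^131072=185, 129^262144=337, 129^524288=256; 129^692980 = 129^4 * 129^16 * 129^32 * 129^64 * 129^128 * 129^512 * 129^4096 * 129^32768 * 129^131072 * 129^524288 = 176 (mod 353); answer 176
Step 2: R1 = 176; r = -24; remainder = value at the root: -2*(-24)^4 + 8*(-24)^3 - 6*(-24)^2 - 3*(-24)^1 + 2 = (-663552) + (-110592) + (-3456) + (72) + (2) = -777526; answer -777526
Step 3: R2 = -777526; d = 44; T(2) = -3*(13) + 3*(44) = 93; iterating: T(2)=93, T(3)=-240, T(4)=999, T(5)=-3717, T(6)=14148, T(7)=-53595, T(8)=203229, T(9)=-770472, T(10)=2921103, T(11)=-11074725, T(12)=41987484, T(13)=-159186627, T(14)=603522333, T(15)=-2288126880, T(16)=8674947639, T(17)=-32889223557, T(18)=124692513588; answer 124692513588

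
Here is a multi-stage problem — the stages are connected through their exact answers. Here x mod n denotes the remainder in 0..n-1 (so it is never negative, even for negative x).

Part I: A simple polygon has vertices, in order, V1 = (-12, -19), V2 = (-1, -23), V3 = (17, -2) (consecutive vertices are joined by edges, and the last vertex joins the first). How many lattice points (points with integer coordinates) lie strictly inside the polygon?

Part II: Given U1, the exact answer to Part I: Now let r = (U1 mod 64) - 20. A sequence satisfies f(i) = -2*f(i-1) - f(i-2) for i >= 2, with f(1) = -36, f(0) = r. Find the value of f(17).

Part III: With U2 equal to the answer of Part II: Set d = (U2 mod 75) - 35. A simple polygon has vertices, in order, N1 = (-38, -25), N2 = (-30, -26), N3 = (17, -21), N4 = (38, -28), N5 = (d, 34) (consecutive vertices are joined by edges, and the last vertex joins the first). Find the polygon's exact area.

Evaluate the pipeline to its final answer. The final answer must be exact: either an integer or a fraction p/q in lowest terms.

4171/2

Part I: cross terms: (-12*-23 - -1*-19)=257, (-1*-2 - 17*-23)=393, (17*-19 - -12*-2)=-347; twice the area = |303| = 303; area = 303/2; boundary points = 1 + 3 + 1 = 5; strictly interior points = area - boundary/2 + 1 = 150; answer 150
Part II: U1 = 150; r = 2; f(2) = -2*(-36) - 1*(2) = 70; iterating: f(2)=70, f(3)=-104, f(4)=138, f(5)=-172, f(6)=206, f(7)=-240, f(8)=274, f(9)=-308, f(10)=342, f(11)=-376, f(12)=410, f(13)=-444, f(14)=478, f(15)=-512, f(16)=546, f(17)=-580; answer -580
Part III: U2 = -580; d = -15; cross terms: (-38*-26 - -30*-25)=238, (-30*-21 - 17*-26)=1072, (17*-28 - 38*-21)=322, (38*34 - -15*-28)=872, (-15*-25 - -38*34)=1667; twice the area = |4171| = 4171; area = 4171/2; answer 4171/2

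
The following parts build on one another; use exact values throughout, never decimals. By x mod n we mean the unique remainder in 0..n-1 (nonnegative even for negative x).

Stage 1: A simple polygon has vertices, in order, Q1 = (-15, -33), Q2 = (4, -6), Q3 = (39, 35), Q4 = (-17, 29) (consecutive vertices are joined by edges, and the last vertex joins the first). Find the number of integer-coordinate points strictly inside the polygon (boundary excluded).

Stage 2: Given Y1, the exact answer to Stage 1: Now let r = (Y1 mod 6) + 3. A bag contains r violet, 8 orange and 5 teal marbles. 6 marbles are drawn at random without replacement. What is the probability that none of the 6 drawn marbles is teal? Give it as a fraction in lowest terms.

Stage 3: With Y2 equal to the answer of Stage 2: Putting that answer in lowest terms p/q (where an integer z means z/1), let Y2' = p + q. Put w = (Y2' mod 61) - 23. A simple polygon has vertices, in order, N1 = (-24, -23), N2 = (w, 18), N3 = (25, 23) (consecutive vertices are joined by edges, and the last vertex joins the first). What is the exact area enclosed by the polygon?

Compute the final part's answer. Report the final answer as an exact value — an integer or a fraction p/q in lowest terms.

Stage 1: cross terms: (-15*-6 - 4*-33)=222, (4*35 - 39*-6)=374, (39*29 - -17*35)=1726, (-17*-33 - -15*29)=996; twice the area = |3318| = 3318; area = 1659; boundary points = 1 + 1 + 2 + 2 = 6; strictly interior points = area - boundary/2 + 1 = 1657; answer 1657
Stage 2: Y1 = 1657; r = 4; total draws C(17,6) = 12376; favorable C(12,6) = 924; P = 33/442; answer 33/442
Stage 3: Y2 = 33/442; threaded value p + q = 475; w = 25; cross terms: (-24*18 - 25*-23)=143, (25*23 - 25*18)=125, (25*-23 - -24*23)=-23; twice the area = |245| = 245; area = 245/2; answer 245/2

245/2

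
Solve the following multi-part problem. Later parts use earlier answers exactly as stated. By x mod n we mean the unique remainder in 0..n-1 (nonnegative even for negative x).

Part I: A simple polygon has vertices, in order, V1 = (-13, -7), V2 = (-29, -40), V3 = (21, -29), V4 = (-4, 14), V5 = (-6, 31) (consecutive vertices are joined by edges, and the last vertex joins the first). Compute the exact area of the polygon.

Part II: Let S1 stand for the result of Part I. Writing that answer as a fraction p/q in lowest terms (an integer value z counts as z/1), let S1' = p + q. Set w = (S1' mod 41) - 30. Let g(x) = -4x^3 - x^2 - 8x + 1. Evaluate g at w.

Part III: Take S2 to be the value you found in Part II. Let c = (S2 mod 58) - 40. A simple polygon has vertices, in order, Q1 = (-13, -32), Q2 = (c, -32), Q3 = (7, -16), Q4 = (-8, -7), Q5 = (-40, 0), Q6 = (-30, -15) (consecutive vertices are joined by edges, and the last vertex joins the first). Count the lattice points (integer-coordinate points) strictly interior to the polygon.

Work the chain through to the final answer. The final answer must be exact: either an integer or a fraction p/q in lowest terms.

762

Part I: cross terms: (-13*-40 - -29*-7)=317, (-29*-29 - 21*-40)=1681, (21*14 - -4*-29)=178, (-4*31 - -6*14)=-40, (-6*-7 - -13*31)=445; twice the area = |2581| = 2581; area = 2581/2; answer 2581/2
Part II: S1 = 2581/2; threaded value p + q = 2583; w = -30; -4*(-30)^3 - 1*(-30)^2 - 8*(-30)^1 + 1 = (108000) + (-900) + (240) + (1) = 107341; answer 107341
Part III: S2 = 107341; c = 1; cross terms: (-13*-32 - 1*-32)=448, (1*-16 - 7*-32)=208, (7*-7 - -8*-16)=-177, (-8*0 - -40*-7)=-280, (-40*-15 - -30*0)=600, (-30*-32 - -13*-15)=765; twice the area = |1564| = 1564; area = 782; boundary points = 14 + 2 + 3 + 1 + 5 + 17 = 42; strictly interior points = area - boundary/2 + 1 = 762; answer 762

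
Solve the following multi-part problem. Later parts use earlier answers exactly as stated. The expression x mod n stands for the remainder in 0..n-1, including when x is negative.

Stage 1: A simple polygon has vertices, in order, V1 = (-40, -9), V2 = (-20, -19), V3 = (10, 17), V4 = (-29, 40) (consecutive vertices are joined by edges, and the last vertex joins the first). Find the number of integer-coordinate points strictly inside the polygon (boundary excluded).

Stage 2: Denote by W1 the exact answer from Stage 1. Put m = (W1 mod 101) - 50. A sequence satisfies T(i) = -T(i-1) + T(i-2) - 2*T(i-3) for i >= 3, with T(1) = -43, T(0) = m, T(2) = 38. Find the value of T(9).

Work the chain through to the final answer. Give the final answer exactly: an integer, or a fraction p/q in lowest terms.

Stage 1: cross terms: (-40*-19 - -20*-9)=580, (-20*17 - 10*-19)=-150, (10*40 - -29*17)=893, (-29*-9 - -40*40)=1861; twice the area = |3184| = 3184; area = 1592; boundary points = 10 + 6 + 1 + 1 = 18; strictly interior points = area - boundary/2 + 1 = 1584; answer 1584
Stage 2: W1 = 1584; m = 19; T(3) = -1*(38) + 1*(-43) - 2*(19) = -119; iterating: T(3)=-119, T(4)=243, T(5)=-438, T(6)=919, T(7)=-1843, T(8)=3638, T(9)=-7319; answer -7319

-7319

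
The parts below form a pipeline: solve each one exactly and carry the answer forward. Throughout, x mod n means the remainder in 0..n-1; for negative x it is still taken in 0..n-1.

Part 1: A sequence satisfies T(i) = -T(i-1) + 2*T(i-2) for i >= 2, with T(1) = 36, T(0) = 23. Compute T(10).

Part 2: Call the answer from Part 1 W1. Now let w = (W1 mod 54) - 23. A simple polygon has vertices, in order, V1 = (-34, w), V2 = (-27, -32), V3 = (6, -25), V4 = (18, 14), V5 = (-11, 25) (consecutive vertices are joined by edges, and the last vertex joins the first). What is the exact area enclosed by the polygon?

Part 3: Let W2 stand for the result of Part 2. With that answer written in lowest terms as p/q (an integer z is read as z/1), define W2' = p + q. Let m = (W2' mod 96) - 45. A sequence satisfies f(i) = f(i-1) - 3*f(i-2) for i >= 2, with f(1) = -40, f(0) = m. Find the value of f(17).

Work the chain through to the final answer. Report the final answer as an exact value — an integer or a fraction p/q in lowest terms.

Part 1: T(2) = -1*(36) + 2*(23) = 10; iterating: T(2)=10, T(3)=62, T(4)=-42, T(5)=166, T(6)=-250, T(7)=582, T(8)=-1082, T(9)=2246, T(10)=-4410; answer -4410
Part 2: W1 = -4410; w = -5; cross terms: (-34*-32 - -27*-5)=953, (-27*-25 - 6*-32)=867, (6*14 - 18*-25)=534, (18*25 - -11*14)=604, (-11*-5 - -34*25)=905; twice the area = |3863| = 3863; area = 3863/2; answer 3863/2
Part 3: W2 = 3863/2; threaded value p + q = 3865; m = -20; f(2) = 1*(-40) - 3*(-20) = 20; iterating: f(2)=20, f(3)=140, f(4)=80, f(5)=-340, f(6)=-580, f(7)=440, f(8)=2180, f(9)=860, f(10)=-5680, f(11)=-8260, f(12)=8780, f(13)=33560, f(14)=7220, f(15)=-93460, f(16)=-115120, f(17)=165260; answer 165260

165260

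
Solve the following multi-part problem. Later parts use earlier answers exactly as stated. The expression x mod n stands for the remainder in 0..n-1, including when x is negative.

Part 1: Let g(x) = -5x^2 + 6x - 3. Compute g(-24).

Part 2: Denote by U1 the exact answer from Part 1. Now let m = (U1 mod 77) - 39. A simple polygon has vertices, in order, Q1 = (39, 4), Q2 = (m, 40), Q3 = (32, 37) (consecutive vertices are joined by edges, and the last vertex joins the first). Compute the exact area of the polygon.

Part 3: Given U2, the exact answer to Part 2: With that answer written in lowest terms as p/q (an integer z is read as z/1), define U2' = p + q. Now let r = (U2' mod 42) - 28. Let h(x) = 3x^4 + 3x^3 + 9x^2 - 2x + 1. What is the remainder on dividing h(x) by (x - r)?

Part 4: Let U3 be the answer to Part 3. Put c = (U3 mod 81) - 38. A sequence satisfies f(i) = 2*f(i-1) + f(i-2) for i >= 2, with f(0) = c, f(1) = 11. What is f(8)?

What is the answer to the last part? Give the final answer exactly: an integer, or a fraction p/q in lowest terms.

Part 1: -5*(-24)^2 + 6*(-24)^1 - 3 = (-2880) + (-144) + (-3) = -3027; answer -3027
Part 2: U1 = -3027; m = 14; cross terms: (39*40 - 14*4)=1504, (14*37 - 32*40)=-762, (32*4 - 39*37)=-1315; twice the area = |-573| = 573; area = 573/2; answer 573/2
Part 3: U2 = 573/2; threaded value p + q = 575; r = 1; remainder = value at the root: 3*(1)^4 + 3*(1)^3 + 9*(1)^2 - 2*(1)^1 + 1 = (3) + (3) + (9) + (-2) + (1) = 14; answer 14
Part 4: U3 = 14; c = -24; f(2) = 2*(11) + 1*(-24) = -2; iterating: f(2)=-2, f(3)=7, f(4)=12, f(5)=31, f(6)=74, f(7)=179, f(8)=432; answer 432

432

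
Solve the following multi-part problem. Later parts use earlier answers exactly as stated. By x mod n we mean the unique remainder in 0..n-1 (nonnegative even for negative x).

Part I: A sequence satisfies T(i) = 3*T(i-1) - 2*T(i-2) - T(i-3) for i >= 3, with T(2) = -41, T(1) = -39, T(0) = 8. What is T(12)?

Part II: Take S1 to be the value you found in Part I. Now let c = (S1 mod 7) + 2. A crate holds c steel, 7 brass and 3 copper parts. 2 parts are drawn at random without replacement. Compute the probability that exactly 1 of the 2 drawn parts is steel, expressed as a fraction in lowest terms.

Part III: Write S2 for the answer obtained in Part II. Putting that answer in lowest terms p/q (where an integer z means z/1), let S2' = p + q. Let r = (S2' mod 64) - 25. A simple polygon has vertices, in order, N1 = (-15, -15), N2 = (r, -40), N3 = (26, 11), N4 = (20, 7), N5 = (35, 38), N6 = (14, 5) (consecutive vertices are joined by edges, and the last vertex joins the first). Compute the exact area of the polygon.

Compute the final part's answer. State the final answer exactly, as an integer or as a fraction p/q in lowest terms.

Part I: T(3) = 3*(-41) - 2*(-39) - 1*(8) = -53; iterating: T(3)=-53, T(4)=-38, T(5)=33, T(6)=228, T(7)=656, T(8)=1479, T(9)=2897, T(10)=5077, T(11)=7958, T(12)=10823; answer 10823
Part II: S1 = 10823; c = 3; total draws C(13,2) = 78; favorable C(3,1)*C(10,1) = 30; P = 5/13; answer 5/13
Part III: S2 = 5/13; threaded value p + q = 18; r = -7; cross terms: (-15*-40 - -7*-15)=495, (-7*11 - 26*-40)=963, (26*7 - 20*11)=-38, (20*38 - 35*7)=515, (35*5 - 14*38)=-357, (14*-15 - -15*5)=-135; twice the area = |1443| = 1443; area = 1443/2; answer 1443/2

1443/2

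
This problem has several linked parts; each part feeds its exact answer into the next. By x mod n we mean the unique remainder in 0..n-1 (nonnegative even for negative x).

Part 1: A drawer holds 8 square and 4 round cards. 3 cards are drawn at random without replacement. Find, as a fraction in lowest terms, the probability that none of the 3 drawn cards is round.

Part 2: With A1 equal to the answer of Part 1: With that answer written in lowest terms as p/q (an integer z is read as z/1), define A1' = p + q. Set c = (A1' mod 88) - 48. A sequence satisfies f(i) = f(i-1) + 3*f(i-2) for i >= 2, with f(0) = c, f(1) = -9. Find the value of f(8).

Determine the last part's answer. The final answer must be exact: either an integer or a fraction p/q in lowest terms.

Part 1: total draws C(12,3) = 220; favorable C(8,3) = 56; P = 14/55; answer 14/55
Part 2: A1 = 14/55; threaded value p + q = 69; c = 21; f(2) = 1*(-9) + 3*(21) = 54; iterating: f(2)=54, f(3)=27, f(4)=189, f(5)=270, f(6)=837, f(7)=1647, f(8)=4158; answer 4158

4158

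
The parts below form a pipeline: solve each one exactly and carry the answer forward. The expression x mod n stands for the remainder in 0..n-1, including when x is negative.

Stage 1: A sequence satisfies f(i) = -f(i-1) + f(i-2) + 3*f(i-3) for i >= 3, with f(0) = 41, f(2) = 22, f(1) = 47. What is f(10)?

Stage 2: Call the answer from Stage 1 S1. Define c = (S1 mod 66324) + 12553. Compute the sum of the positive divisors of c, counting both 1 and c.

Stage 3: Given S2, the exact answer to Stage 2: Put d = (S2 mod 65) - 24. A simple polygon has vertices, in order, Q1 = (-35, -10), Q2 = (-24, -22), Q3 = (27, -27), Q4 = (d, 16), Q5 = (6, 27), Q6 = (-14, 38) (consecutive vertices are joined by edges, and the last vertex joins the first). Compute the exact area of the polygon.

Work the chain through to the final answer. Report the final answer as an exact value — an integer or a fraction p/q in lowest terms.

2335

Stage 1: f(3) = -1*(22) + 1*(47) + 3*(41) = 148; iterating: f(3)=148, f(4)=15, f(5)=199, f(6)=260, f(7)=-16, f(8)=873, f(9)=-109, f(10)=934; answer 934
Stage 2: S1 = 934; c = 13487; 13487 is prime, so its only divisors are 1 and 13487; sigma = 1 + 13487 = 13488; answer 13488
Stage 3: S2 = 13488; d = 9; cross terms: (-35*-22 - -24*-10)=530, (-24*-27 - 27*-22)=1242, (27*16 - 9*-27)=675, (9*27 - 6*16)=147, (6*38 - -14*27)=606, (-14*-10 - -35*38)=1470; twice the area = |4670| = 4670; area = 2335; answer 2335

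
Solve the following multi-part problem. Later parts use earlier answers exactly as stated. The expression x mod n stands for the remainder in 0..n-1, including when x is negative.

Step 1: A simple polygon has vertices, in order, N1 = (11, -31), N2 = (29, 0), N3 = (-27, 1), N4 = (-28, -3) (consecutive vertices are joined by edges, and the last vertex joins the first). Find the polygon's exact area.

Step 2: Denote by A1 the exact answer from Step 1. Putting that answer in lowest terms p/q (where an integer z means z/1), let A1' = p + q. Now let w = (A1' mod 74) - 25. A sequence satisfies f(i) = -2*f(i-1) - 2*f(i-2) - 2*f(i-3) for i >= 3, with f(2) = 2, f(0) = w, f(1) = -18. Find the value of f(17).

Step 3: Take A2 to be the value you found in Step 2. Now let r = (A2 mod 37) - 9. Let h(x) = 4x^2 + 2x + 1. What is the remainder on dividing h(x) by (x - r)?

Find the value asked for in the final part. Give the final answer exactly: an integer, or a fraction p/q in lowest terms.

Step 1: cross terms: (11*0 - 29*-31)=899, (29*1 - -27*0)=29, (-27*-3 - -28*1)=109, (-28*-31 - 11*-3)=901; twice the area = |1938| = 1938; area = 969; answer 969
Step 2: A1 = 969; threaded value p + q = 970; w = -17; f(3) = -2*(2) - 2*(-18) - 2*(-17) = 66; iterating: f(3)=66, f(4)=-100, f(5)=64, f(6)=-60, f(7)=192, f(8)=-392, f(9)=520, f(10)=-640, f(11)=1024, f(12)=-1808, f(13)=2848, f(14)=-4128, f(15)=6176, f(16)=-9792, f(17)=15488; answer 15488
Step 3: A2 = 15488; r = 13; remainder = value at the root: 4*(13)^2 + 2*(13)^1 + 1 = (676) + (26) + (1) = 703; answer 703

703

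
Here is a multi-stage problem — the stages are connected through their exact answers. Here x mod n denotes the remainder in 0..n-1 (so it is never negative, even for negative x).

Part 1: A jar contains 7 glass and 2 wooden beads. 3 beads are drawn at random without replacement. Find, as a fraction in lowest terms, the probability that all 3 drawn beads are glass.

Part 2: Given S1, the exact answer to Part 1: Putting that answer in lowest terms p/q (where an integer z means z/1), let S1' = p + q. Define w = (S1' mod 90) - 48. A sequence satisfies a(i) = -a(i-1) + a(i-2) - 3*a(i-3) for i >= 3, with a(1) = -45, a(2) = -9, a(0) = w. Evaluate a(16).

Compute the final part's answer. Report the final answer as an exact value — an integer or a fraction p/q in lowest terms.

-38031

Part 1: total draws C(9,3) = 84; favorable C(7,3) = 35; P = 5/12; answer 5/12
Part 2: S1 = 5/12; threaded value p + q = 17; w = -31; a(3) = -1*(-9) + 1*(-45) - 3*(-31) = 57; iterating: a(3)=57, a(4)=69, a(5)=15, a(6)=-117, a(7)=-75, a(8)=-87, a(9)=363, a(10)=-225, a(11)=849, a(12)=-2163, a(13)=3687, a(14)=-8397, a(15)=18573, a(16)=-38031; answer -38031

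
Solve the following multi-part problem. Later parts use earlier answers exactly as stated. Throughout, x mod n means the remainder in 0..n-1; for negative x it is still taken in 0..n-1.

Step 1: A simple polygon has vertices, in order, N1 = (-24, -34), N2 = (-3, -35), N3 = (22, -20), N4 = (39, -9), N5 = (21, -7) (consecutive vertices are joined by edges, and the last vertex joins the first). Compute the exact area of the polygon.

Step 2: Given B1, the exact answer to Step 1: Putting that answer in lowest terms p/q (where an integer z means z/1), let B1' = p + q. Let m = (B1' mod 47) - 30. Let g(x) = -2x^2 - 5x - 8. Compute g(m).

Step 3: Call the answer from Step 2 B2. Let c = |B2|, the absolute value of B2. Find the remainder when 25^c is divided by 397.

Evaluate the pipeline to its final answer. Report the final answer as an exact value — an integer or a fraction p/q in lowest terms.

219

Step 1: cross terms: (-24*-35 - -3*-34)=738, (-3*-20 - 22*-35)=830, (22*-9 - 39*-20)=582, (39*-7 - 21*-9)=-84, (21*-34 - -24*-7)=-882; twice the area = |1184| = 1184; area = 592; answer 592
Step 2: B1 = 592; threaded value p + q = 593; m = -1; -2*(-1)^2 - 5*(-1)^1 - 8 = (-2) + (5) + (-8) = -5; answer -5
Step 3: B2 = -5; c = 5; squarings mod 397: 25^1=25, 25^2=228, 25^4=374; 25^5 = 25^1 * 25^4 = 219 (mod 397); answer 219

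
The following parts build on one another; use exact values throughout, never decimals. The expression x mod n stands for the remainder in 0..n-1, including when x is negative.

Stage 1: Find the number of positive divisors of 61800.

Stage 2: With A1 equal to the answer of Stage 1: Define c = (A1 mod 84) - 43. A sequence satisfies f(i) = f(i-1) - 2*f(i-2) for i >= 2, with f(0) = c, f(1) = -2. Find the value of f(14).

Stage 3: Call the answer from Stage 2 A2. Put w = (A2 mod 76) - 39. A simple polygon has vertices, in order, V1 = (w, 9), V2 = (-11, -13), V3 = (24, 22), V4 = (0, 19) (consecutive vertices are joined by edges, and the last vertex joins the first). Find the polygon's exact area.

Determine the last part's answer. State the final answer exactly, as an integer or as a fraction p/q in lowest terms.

593/2

Stage 1: 61800 = 2^3 * 3 * 5^2 * 103; number of divisors = (3+1) * (1+1) * (2+1) * (1+1) = 48; answer 48
Stage 2: A1 = 48; c = 5; f(2) = 1*(-2) - 2*(5) = -12; iterating: f(2)=-12, f(3)=-8, f(4)=16, f(5)=32, f(6)=0, f(7)=-64, f(8)=-64, f(9)=64, f(10)=192, f(11)=64, f(12)=-320, f(13)=-448, f(14)=192; answer 192
Stage 3: A2 = 192; w = 1; cross terms: (1*-13 - -11*9)=86, (-11*22 - 24*-13)=70, (24*19 - 0*22)=456, (0*9 - 1*19)=-19; twice the area = |593| = 593; area = 593/2; answer 593/2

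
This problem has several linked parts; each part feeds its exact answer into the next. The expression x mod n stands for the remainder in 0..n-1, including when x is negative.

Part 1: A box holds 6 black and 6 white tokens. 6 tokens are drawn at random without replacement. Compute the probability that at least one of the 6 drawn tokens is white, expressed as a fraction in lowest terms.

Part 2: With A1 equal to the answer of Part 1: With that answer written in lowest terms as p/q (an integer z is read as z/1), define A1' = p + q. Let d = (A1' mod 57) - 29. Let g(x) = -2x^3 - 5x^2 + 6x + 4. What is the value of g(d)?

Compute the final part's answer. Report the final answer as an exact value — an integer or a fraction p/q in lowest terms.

Part 1: total draws C(12,6) = 924; complement C(6,6) = 1; favorable 924 - 1 = 923; P = 923/924; answer 923/924
Part 2: A1 = 923/924; threaded value p + q = 1847; d = -6; -2*(-6)^3 - 5*(-6)^2 + 6*(-6)^1 + 4 = (432) + (-180) + (-36) + (4) = 220; answer 220

220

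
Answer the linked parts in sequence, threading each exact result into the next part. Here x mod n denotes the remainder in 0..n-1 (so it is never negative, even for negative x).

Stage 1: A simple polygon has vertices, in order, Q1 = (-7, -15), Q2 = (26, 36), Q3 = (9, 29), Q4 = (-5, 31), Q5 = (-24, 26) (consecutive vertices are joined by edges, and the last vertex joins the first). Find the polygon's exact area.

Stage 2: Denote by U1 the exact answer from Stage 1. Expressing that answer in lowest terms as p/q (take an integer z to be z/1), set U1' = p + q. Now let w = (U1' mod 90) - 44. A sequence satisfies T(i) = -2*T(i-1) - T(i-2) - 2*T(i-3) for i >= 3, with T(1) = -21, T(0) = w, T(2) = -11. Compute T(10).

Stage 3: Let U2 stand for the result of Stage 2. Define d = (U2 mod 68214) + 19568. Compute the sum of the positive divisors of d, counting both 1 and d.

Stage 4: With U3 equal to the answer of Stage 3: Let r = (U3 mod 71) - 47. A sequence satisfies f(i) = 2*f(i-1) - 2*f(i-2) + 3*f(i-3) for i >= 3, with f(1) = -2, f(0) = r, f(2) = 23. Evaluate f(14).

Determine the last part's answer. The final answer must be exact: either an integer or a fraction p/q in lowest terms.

49351

Stage 1: cross terms: (-7*36 - 26*-15)=138, (26*29 - 9*36)=430, (9*31 - -5*29)=424, (-5*26 - -24*31)=614, (-24*-15 - -7*26)=542; twice the area = |2148| = 2148; area = 1074; answer 1074
Stage 2: U1 = 1074; threaded value p + q = 1075; w = 41; T(3) = -2*(-11) - 1*(-21) - 2*(41) = -39; iterating: T(3)=-39, T(4)=131, T(5)=-201, T(6)=349, T(7)=-759, T(8)=1571, T(9)=-3081, T(10)=6109; answer 6109
Stage 3: U2 = 6109; d = 25677; 25677 = 3^4 * 317; sigma = (1 + 3 + 9 + 27 + 81) * (1 + 317) = 121 * 318 = 38478; answer 38478
Stage 4: U3 = 38478; r = 20; f(3) = 2*(23) - 2*(-2) + 3*(20) = 110; iterating: f(3)=110, f(4)=168, f(5)=185, f(6)=364, f(7)=862, f(8)=1551, f(9)=2470, f(10)=4424, f(11)=8561, f(12)=15684, f(13)=27518, f(14)=49351; answer 49351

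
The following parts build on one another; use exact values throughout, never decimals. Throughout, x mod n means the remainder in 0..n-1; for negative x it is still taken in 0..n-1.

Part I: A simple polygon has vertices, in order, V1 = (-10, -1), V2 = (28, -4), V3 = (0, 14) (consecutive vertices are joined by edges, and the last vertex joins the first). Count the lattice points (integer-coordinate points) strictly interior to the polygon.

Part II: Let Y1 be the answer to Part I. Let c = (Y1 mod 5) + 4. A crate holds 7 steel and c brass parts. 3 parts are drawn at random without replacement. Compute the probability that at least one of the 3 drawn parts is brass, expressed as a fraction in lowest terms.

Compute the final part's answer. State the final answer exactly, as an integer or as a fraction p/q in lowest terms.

251/286

Part I: cross terms: (-10*-4 - 28*-1)=68, (28*14 - 0*-4)=392, (0*-1 - -10*14)=140; twice the area = |600| = 600; area = 300; boundary points = 1 + 2 + 5 = 8; strictly interior points = area - boundary/2 + 1 = 297; answer 297
Part II: Y1 = 297; c = 6; total draws C(13,3) = 286; complement C(7,3) = 35; favorable 286 - 35 = 251; P = 251/286; answer 251/286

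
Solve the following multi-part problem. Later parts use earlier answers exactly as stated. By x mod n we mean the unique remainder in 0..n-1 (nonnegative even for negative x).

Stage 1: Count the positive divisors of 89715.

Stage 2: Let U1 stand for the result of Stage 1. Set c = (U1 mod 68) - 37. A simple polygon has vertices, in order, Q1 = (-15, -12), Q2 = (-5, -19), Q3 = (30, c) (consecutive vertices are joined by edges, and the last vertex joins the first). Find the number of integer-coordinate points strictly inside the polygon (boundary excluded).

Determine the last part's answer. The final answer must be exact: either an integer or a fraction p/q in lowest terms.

Stage 1: 89715 = 3 * 5 * 5981; number of divisors = (1+1) * (1+1) * (1+1) = 8; answer 8
Stage 2: U1 = 8; c = -29; cross terms: (-15*-19 - -5*-12)=225, (-5*-29 - 30*-19)=715, (30*-12 - -15*-29)=-795; twice the area = |145| = 145; area = 145/2; boundary points = 1 + 5 + 1 = 7; strictly interior points = area - boundary/2 + 1 = 70; answer 70

70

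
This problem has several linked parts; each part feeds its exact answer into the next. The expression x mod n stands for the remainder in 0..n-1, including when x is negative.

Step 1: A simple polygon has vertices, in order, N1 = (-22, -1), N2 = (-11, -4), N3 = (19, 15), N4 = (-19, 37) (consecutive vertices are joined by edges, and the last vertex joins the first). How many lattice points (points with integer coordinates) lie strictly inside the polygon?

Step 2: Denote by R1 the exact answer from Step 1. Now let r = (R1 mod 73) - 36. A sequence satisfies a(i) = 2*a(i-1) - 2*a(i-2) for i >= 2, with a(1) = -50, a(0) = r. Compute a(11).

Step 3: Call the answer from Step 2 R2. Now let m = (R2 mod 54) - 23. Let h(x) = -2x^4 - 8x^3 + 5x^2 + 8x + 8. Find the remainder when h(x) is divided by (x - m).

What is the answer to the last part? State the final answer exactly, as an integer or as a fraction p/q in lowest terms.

Step 1: cross terms: (-22*-4 - -11*-1)=77, (-11*15 - 19*-4)=-89, (19*37 - -19*15)=988, (-19*-1 - -22*37)=833; twice the area = |1809| = 1809; area = 1809/2; boundary points = 1 + 1 + 2 + 1 = 5; strictly interior points = area - boundary/2 + 1 = 903; answer 903
Step 2: R1 = 903; r = -9; a(2) = 2*(-50) - 2*(-9) = -82; iterating: a(2)=-82, a(3)=-64, a(4)=36, a(5)=200, a(6)=328, a(7)=256, a(8)=-144, a(9)=-800, a(10)=-1312, a(11)=-1024; answer -1024
Step 3: R2 = -1024; m = -21; remainder = value at the root: -2*(-21)^4 - 8*(-21)^3 + 5*(-21)^2 + 8*(-21)^1 + 8 = (-388962) + (74088) + (2205) + (-168) + (8) = -312829; answer -312829

-312829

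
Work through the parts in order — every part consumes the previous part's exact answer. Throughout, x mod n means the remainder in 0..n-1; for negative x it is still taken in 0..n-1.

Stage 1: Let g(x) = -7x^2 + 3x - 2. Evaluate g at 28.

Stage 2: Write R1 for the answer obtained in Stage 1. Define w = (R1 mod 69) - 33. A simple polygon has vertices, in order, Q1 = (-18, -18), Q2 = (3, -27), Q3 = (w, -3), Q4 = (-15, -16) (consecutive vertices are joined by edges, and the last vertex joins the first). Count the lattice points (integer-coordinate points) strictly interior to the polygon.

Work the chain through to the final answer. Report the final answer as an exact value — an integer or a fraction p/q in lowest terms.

297

Stage 1: -7*(28)^2 + 3*(28)^1 - 2 = (-5488) + (84) + (-2) = -5406; answer -5406
Stage 2: R1 = -5406; w = 12; cross terms: (-18*-27 - 3*-18)=540, (3*-3 - 12*-27)=315, (12*-16 - -15*-3)=-237, (-15*-18 - -18*-16)=-18; twice the area = |600| = 600; area = 300; boundary points = 3 + 3 + 1 + 1 = 8; strictly interior points = area - boundary/2 + 1 = 297; answer 297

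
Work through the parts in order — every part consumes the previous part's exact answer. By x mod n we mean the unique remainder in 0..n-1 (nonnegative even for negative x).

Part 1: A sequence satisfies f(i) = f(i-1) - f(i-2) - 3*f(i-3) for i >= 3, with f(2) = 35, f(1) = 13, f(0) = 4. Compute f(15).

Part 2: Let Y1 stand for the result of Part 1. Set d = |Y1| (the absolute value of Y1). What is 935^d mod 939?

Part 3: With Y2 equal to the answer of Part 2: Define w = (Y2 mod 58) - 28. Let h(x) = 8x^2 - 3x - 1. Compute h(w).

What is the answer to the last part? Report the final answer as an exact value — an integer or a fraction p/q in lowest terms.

Part 1: f(3) = 1*(35) - 1*(13) - 3*(4) = 10; iterating: f(3)=10, f(4)=-64, f(5)=-179, f(6)=-145, f(7)=226, f(8)=908, f(9)=1117, f(10)=-469, f(11)=-4310, f(12)=-7192, f(13)=-1475, f(14)=18647, f(15)=41698; answer 41698
Part 2: Y1 = 41698; d = 41698; squarings mod 939: 935^1=935, 935^2=16, 935^4=256, 935^8=745, 935^16=76, 935^32=142, 935^64=445, 935^128=835, 935^256=487, 935^512=541, 935^1024=652, 935^2048=676, 935^4096=622, 935^8192=16, 935^16384=256, 935^32768=745; 935^41698 = 935^2 * 935^32 * 935^64 * 935^128 * 935^512 * 935^8192 * 935^32768 = 205 (mod 939); answer 205
Part 3: Y2 = 205; w = 3; 8*(3)^2 - 3*(3)^1 - 1 = (72) + (-9) + (-1) = 62; answer 62

62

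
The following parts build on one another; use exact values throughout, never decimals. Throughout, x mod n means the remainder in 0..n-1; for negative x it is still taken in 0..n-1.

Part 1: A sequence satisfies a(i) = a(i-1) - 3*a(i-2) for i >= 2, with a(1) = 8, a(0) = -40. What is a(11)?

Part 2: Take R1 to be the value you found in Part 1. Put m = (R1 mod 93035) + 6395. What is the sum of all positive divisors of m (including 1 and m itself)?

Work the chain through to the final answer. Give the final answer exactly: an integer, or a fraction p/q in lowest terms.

12400

Part 1: a(2) = 1*(8) - 3*(-40) = 128; iterating: a(2)=128, a(3)=104, a(4)=-280, a(5)=-592, a(6)=248, a(7)=2024, a(8)=1280, a(9)=-4792, a(10)=-8632, a(11)=5744; answer 5744
Part 2: R1 = 5744; m = 12139; 12139 = 61 * 199; sigma = (1 + 61) * (1 + 199) = 62 * 200 = 12400; answer 12400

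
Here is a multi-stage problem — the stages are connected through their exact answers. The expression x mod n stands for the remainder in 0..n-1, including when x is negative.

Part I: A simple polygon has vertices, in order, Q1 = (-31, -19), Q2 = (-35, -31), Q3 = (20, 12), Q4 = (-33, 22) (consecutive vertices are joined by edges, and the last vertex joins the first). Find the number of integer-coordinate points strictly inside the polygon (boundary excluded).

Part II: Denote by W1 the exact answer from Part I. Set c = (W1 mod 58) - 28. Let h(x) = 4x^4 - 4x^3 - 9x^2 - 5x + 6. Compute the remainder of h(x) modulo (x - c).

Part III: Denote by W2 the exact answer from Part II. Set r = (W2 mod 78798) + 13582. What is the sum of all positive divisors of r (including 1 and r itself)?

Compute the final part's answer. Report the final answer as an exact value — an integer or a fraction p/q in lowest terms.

Part I: cross terms: (-31*-31 - -35*-19)=296, (-35*12 - 20*-31)=200, (20*22 - -33*12)=836, (-33*-19 - -31*22)=1309; twice the area = |2641| = 2641; area = 2641/2; boundary points = 4 + 1 + 1 + 1 = 7; strictly interior points = area - boundary/2 + 1 = 1318; answer 1318
Part II: W1 = 1318; c = 14; remainder = value at the root: 4*(14)^4 - 4*(14)^3 - 9*(14)^2 - 5*(14)^1 + 6 = (153664) + (-10976) + (-1764) + (-70) + (6) = 140860; answer 140860
Part III: W2 = 140860; r = 75644; 75644 = 2^2 * 18911; sigma = (1 + 2 + 4) * (1 + 18911) = 7 * 18912 = 132384; answer 132384

132384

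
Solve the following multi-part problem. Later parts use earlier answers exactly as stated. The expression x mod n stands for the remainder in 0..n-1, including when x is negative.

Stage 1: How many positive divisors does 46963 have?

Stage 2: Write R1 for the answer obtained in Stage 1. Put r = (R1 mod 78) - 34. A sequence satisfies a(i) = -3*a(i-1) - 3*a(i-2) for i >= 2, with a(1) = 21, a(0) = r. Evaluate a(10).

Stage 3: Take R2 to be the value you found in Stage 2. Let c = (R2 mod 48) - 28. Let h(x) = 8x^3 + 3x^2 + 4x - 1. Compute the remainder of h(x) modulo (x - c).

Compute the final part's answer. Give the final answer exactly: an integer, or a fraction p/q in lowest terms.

-10

Stage 1: 46963 = 7 * 6709; number of divisors = (1+1) * (1+1) = 4; answer 4
Stage 2: R1 = 4; r = -30; a(2) = -3*(21) - 3*(-30) = 27; iterating: a(2)=27, a(3)=-144, a(4)=351, a(5)=-621, a(6)=810, a(7)=-567, a(8)=-729, a(9)=3888, a(10)=-9477; answer -9477
Stage 3: R2 = -9477; c = -1; remainder = value at the root: 8*(-1)^3 + 3*(-1)^2 + 4*(-1)^1 - 1 = (-8) + (3) + (-4) + (-1) = -10; answer -10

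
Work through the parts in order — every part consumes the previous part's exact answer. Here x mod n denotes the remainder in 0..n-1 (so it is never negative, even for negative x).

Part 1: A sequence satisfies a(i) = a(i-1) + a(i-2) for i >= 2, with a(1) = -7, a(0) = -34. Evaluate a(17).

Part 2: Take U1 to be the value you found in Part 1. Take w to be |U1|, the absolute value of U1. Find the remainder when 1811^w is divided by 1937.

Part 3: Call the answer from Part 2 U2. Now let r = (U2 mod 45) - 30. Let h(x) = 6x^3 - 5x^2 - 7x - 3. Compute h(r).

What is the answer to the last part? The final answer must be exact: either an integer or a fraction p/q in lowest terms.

-439

Part 1: a(2) = 1*(-7) + 1*(-34) = -41; iterating: a(2)=-41, a(3)=-48, a(4)=-89, a(5)=-137, a(6)=-226, a(7)=-363, a(8)=-589, a(9)=-952, a(10)=-1541, a(11)=-2493, a(12)=-4034, a(13)=-6527, a(14)=-10561, a(15)=-17088, a(16)=-27649, a(17)=-44737; answer -44737
Part 2: U1 = -44737; w = 44737; squarings mod 1937: 1811^1=1811, 1811^2=380, 1811^4=1062, 1811^8=510, 1811^16=542, 1811^32=1277, 1811^64=1712, 1811^128=263, 1811^256=1374, 1811^512=1238, 1811^1024=477, 1811^2048=900, 1811^4096=334, 1811^8192=1147, 1811^16384=386, 1811^32768=1784; 1811^44737 = 1811^1 * 1811^64 * 1811^128 * 1811^512 * 1811^1024 * 1811^2048 * 1811^8192 * 1811^32768 = 836 (mod 1937); answer 836
Part 3: U2 = 836; r = -4; 6*(-4)^3 - 5*(-4)^2 - 7*(-4)^1 - 3 = (-384) + (-80) + (28) + (-3) = -439; answer -439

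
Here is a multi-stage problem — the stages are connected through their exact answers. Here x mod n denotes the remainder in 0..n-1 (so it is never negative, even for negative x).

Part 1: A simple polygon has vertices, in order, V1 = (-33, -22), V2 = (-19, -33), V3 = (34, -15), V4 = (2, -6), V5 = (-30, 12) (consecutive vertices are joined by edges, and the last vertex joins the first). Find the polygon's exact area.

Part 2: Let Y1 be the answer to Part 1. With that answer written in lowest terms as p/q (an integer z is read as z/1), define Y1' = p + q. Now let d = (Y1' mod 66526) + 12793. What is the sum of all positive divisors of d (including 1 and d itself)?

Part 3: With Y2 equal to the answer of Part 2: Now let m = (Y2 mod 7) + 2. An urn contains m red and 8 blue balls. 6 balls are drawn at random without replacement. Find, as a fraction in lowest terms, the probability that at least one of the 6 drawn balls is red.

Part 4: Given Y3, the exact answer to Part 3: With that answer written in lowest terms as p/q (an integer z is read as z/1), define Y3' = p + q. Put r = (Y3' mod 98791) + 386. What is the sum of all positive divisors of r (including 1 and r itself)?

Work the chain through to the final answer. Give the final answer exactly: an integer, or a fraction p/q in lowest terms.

Part 1: cross terms: (-33*-33 - -19*-22)=671, (-19*-15 - 34*-33)=1407, (34*-6 - 2*-15)=-174, (2*12 - -30*-6)=-156, (-30*-22 - -33*12)=1056; twice the area = |2804| = 2804; area = 1402; answer 1402
Part 2: Y1 = 1402; threaded value p + q = 1403; d = 14196; 14196 = 2^2 * 3 * 7 * 13^2; sigma = (1 + 2 + 4) * (1 + 3) * (1 + 7) * (1 + 13 + 169) = 7 * 4 * 8 * 183 = 40992; answer 40992
Part 3: Y2 = 40992; m = 2; total draws C(10,6) = 210; complement C(8,6) = 28; favorable 210 - 28 = 182; P = 13/15; answer 13/15
Part 4: Y3 = 13/15; threaded value p + q = 28; r = 414; 414 = 2 * 3^2 * 23; sigma = (1 + 2) * (1 + 3 + 9) * (1 + 23) = 3 * 13 * 24 = 936; answer 936

936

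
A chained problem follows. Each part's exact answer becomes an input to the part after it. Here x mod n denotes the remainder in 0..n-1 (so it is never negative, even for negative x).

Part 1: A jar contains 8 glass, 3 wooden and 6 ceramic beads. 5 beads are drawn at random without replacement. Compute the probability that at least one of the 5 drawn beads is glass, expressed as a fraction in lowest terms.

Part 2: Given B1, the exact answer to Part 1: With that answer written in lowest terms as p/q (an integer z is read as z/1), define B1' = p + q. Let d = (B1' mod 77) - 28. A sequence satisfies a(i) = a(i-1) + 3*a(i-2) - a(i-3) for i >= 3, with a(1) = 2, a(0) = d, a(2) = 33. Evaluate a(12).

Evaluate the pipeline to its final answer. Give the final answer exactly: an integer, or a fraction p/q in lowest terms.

57268

Part 1: total draws C(17,5) = 6188; complement C(9,5) = 126; favorable 6188 - 126 = 6062; P = 433/442; answer 433/442
Part 2: B1 = 433/442; threaded value p + q = 875; d = 0; a(3) = 1*(33) + 3*(2) - 1*(0) = 39; iterating: a(3)=39, a(4)=136, a(5)=220, a(6)=589, a(7)=1113, a(8)=2660, a(9)=5410, a(10)=12277, a(11)=25847, a(12)=57268; answer 57268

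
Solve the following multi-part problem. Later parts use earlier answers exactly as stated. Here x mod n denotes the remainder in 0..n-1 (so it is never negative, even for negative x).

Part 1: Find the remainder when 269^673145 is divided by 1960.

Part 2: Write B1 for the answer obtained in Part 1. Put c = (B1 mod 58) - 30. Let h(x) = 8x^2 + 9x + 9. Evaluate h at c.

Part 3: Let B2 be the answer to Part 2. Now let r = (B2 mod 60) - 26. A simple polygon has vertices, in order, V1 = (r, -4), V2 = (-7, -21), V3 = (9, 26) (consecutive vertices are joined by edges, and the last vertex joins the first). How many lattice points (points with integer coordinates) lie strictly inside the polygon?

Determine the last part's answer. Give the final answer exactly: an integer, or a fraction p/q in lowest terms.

252

Part 1: squarings mod 1960: 269^1=269, 269^2=1801, 269^4=1761, 269^8=401, 269^16=81, 269^32=681, 269^64=1201, 269^128=1801, 269^256=1761, 269^512=401, 269^1024=81, 269^2048=681, 269^4096=1201, 269^8192=1801, 269^16384=1761, 269^32768=401, 269^65536=81, 269^131072=681, 269^262144=1201, 269^524288=1801; 269^673145 = 269^1 * 269^8 * 269^16 * 269^32 * 269^64 * 269^256 * 269^1024 * 269^16384 * 269^131072 * 269^524288 = 789 (mod 1960); answer 789
Part 2: B1 = 789; c = 5; 8*(5)^2 + 9*(5)^1 + 9 = (200) + (45) + (9) = 254; answer 254
Part 3: B2 = 254; r = -12; cross terms: (-12*-21 - -7*-4)=224, (-7*26 - 9*-21)=7, (9*-4 - -12*26)=276; twice the area = |507| = 507; area = 507/2; boundary points = 1 + 1 + 3 = 5; strictly interior points = area - boundary/2 + 1 = 252; answer 252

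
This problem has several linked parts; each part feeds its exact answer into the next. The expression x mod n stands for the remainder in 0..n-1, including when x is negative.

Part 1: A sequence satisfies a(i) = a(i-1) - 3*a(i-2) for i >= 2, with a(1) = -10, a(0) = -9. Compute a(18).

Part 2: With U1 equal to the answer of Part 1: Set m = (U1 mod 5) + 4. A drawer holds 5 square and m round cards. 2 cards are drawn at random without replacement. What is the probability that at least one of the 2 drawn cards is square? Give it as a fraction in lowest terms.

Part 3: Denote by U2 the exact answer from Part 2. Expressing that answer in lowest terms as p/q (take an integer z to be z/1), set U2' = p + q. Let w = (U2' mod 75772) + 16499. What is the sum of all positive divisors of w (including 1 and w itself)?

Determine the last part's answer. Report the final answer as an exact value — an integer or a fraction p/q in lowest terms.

33048

Part 1: a(2) = 1*(-10) - 3*(-9) = 17; iterating: a(2)=17, a(3)=47, a(4)=-4, a(5)=-145, a(6)=-133, a(7)=302, a(8)=701, a(9)=-205, a(10)=-2308, a(11)=-1693, a(12)=5231, a(13)=10310, a(14)=-5383, a(15)=-36313, a(16)=-20164, a(17)=88775, a(18)=149267; answer 149267
Part 2: U1 = 149267; m = 6; total draws C(11,2) = 55; complement C(6,2) = 15; favorable 55 - 15 = 40; P = 8/11; answer 8/11
Part 3: U2 = 8/11; threaded value p + q = 19; w = 16518; 16518 = 2 * 3 * 2753; sigma = (1 + 2) * (1 + 3) * (1 + 2753) = 3 * 4 * 2754 = 33048; answer 33048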